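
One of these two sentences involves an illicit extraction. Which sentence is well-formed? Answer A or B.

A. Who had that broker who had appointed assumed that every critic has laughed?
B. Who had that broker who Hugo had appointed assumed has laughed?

In A, the wh-phrase is extracted from inside a complex-NP island (relative clause) (introduced by "who"), which blocks movement.
In B, the extraction path crosses only that-complement boundaries, which are transparent.
So B is grammatical.

B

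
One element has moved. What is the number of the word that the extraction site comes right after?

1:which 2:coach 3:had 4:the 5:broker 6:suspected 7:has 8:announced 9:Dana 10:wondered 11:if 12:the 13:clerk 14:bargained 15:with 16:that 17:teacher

The displaced element is "which coach" (word 2).
It is linked across 1 clause boundary (Ø).
It functions as the subject of "announced", so the gap sits immediately after word 6 ("suspected").
Base order: The broker had suspected that which coach has announced Dana wondered if the clerk bargained with that teacher.

6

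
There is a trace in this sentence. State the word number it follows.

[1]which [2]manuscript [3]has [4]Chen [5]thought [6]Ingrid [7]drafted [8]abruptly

7

The displaced element is "which manuscript" (word 2).
It is linked across 1 clause boundary (Ø).
It functions as the direct object of "drafted", so the gap sits immediately after word 7 ("drafted").
Base order: Chen has thought Ingrid drafted which manuscript abruptly.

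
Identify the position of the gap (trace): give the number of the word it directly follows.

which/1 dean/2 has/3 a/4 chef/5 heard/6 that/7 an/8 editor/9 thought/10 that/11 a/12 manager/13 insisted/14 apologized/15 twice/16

The displaced element is "which dean" (word 2).
It is linked across 3 clause boundaries (that → that → Ø).
It functions as the subject of "apologized", so the gap sits immediately after word 14 ("insisted").
Base order: A chef has heard that an editor thought that a manager insisted that which dean apologized twice.

14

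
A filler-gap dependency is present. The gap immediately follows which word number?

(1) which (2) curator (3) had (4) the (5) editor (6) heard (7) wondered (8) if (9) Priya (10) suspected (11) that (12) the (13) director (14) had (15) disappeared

The displaced element is "which curator" (word 2).
It is linked across 1 clause boundary (Ø).
It functions as the subject of "wondered", so the gap sits immediately after word 6 ("heard").
Base order: The editor had heard which curator wondered if Priya suspected that the director had disappeared.

6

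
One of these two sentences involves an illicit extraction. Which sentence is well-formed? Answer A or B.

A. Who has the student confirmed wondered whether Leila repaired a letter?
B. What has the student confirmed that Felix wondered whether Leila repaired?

In B, the wh-phrase is extracted from inside a wh-island (introduced by "whether"), which blocks movement.
In A, the extraction path crosses only that-complement boundaries, which are transparent.
So A is grammatical.

A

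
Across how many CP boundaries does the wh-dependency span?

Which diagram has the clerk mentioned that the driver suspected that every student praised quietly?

"which diagram" is extracted from the object of "praised".
Boundaries crossed, outermost first: [that], [that] — 2 in total.

2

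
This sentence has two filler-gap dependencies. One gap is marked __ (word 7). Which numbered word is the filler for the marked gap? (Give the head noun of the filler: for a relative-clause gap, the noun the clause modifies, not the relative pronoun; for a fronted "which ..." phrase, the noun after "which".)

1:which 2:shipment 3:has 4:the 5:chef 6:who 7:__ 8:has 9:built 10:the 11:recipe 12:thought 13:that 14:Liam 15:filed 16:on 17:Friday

The marked gap is inside the relative clause, the subject of "built".
Its filler is the head noun "chef" (via "who"), at word 5.
(The other dependency links word 2 to a gap after word 15.)

5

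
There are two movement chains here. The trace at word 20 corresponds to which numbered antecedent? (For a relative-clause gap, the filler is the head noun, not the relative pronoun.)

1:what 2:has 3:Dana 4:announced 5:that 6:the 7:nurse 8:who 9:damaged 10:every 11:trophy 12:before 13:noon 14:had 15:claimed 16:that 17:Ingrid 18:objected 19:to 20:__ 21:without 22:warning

The marked gap is the object of the preposition "to" of "objected".
Its filler is the fronted wh-phrase "what", at word 1.
(The other dependency links word 7 to a gap after word 8.)

1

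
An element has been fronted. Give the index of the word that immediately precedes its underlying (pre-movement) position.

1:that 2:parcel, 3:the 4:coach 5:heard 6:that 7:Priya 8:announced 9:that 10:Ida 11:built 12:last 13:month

11

The displaced element is "that parcel" (word 2).
It is linked across 2 clause boundaries (that → that).
It functions as the direct object of "built", so the gap sits immediately after word 11 ("built").
Base order: The coach heard that Priya announced that Ida built that parcel last month.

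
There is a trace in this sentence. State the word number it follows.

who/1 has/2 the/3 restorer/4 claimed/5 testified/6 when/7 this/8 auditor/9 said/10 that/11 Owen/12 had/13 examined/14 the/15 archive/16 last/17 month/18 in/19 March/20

5

The displaced element is "who" (word 1).
It is linked across 1 clause boundary (Ø).
It functions as the subject of "testified", so the gap sits immediately after word 5 ("claimed").
Base order: The restorer has claimed that who testified when this auditor said that Owen had examined the archive last month in March.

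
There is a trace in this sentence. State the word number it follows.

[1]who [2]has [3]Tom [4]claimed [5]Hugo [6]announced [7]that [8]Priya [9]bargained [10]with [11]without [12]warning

10

The displaced element is "who" (word 1).
It is linked across 2 clause boundaries (Ø → that).
It functions as the object of the preposition "with" of "bargained", so the gap sits immediately after word 10 ("with").
Base order: Tom has claimed Hugo announced that Priya bargained with who without warning.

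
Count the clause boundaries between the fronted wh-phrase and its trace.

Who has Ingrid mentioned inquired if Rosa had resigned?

"who" is extracted from the subject of "inquired".
Boundaries crossed, outermost first: [Ø] — 1 in total.

1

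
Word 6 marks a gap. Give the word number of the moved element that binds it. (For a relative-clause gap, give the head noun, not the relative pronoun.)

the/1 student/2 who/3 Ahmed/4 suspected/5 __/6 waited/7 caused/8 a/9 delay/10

The gap at 6 is the subject of "waited", inside a relative clause.
The relative pronoun is "who" (word 3); it is bound by the head noun immediately before it.
Its filler is the head noun "student", at word 2.

2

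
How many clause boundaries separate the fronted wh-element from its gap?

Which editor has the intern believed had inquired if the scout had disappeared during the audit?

"which editor" is extracted from the subject of "inquired".
Boundaries crossed, outermost first: [Ø] — 1 in total.

1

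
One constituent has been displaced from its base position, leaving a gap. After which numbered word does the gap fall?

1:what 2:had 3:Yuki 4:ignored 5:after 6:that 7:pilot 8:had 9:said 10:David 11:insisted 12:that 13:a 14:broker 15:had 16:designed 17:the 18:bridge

The displaced element is "what" (word 1).
It functions as the direct object of "ignored", so the gap sits immediately after word 4 ("ignored").
Base order: Yuki had ignored what after that pilot had said David insisted that a broker had designed the bridge.

4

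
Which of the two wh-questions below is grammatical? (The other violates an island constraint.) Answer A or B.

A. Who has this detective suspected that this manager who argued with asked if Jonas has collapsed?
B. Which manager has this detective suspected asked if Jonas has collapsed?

B

In A, the wh-phrase is extracted from inside a complex-NP island (relative clause) (introduced by "who"), which blocks movement.
In B, the extraction path crosses only that-complement boundaries, which are transparent.
So B is grammatical.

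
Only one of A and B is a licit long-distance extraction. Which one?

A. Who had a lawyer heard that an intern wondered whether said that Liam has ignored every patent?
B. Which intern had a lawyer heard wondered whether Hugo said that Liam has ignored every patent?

B

In A, the wh-phrase is extracted from inside a wh-island (introduced by "whether"), which blocks movement.
In B, the extraction path crosses only that-complement boundaries, which are transparent.
So B is grammatical.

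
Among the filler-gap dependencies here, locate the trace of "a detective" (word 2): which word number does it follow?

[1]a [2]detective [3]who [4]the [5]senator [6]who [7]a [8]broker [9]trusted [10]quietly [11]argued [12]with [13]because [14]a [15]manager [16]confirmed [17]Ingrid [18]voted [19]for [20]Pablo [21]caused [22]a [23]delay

12

The displaced element is "a detective" (word 2).
It functions as the object of the preposition "with" of "argued", so the gap sits immediately after word 12 ("with").
Base order: The senator who a broker trusted quietly argued with a detective because a manager confirmed Ingrid voted for Pablo.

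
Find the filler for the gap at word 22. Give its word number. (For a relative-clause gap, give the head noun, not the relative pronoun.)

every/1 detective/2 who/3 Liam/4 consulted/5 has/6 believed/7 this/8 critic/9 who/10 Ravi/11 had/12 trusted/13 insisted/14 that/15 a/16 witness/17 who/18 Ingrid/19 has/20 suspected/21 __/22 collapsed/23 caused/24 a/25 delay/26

The gap at 22 is the subject of "collapsed", inside a relative clause.
The relative pronoun is "who" (word 18); it is bound by the head noun immediately before it.
Its filler is the head noun "witness", at word 17.

17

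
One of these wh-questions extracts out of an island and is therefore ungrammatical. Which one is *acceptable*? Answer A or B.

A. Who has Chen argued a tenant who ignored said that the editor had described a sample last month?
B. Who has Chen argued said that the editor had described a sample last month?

In A, the wh-phrase is extracted from inside a complex-NP island (relative clause) (introduced by "who"), which blocks movement.
In B, the extraction path crosses only that-complement boundaries, which are transparent.
So B is grammatical.

B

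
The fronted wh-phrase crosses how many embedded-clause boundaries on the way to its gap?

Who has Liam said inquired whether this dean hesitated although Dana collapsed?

1

"who" is extracted from the subject of "inquired".
Boundaries crossed, outermost first: [Ø] — 1 in total.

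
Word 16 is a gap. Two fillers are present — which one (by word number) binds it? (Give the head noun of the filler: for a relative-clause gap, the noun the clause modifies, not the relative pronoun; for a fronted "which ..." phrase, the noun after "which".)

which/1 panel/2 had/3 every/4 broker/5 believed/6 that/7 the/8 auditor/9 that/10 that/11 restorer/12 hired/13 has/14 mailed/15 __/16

2

The marked gap is the direct object of "mailed".
Its filler is the fronted wh-phrase "which panel", at word 2.
(The other dependency links word 9 to a gap after word 13.)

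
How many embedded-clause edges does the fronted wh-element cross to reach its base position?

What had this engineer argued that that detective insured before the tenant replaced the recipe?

"what" is extracted from the object of "insured".
Boundaries crossed, outermost first: [that] — 1 in total.

1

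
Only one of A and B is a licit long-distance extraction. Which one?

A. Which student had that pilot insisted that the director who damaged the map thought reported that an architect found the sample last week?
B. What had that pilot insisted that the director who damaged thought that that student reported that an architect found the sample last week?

A

In B, the wh-phrase is extracted from inside a complex-NP island (relative clause) (introduced by "who"), which blocks movement.
In A, the extraction path crosses only that-complement boundaries, which are transparent.
So A is grammatical.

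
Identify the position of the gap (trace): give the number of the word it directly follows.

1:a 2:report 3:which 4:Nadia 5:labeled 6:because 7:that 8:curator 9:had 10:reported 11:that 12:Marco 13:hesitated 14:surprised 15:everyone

5

The displaced element is "a report" (word 2).
It functions as the direct object of "labeled", so the gap sits immediately after word 5 ("labeled").
Base order: Nadia labeled a report because that curator had reported that Marco hesitated.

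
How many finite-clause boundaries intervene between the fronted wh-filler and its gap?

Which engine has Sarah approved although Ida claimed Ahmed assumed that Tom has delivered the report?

0

"which engine" originates inside the matrix clause — no clause boundary is crossed.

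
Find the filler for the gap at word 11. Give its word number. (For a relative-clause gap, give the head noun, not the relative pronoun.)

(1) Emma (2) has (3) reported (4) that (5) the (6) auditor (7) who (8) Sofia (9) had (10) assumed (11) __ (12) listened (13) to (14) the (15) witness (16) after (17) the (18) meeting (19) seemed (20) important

The gap at 11 is the subject of "listened", inside a relative clause.
The relative pronoun is "who" (word 7); it is bound by the head noun immediately before it.
Its filler is the head noun "auditor", at word 6.

6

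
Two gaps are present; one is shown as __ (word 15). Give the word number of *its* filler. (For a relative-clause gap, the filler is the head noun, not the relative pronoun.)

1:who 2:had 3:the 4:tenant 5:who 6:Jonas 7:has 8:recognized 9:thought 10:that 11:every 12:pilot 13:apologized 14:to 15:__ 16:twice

1

The marked gap is the object of the preposition "to" of "apologized".
Its filler is the fronted wh-phrase "who", at word 1.
(The other dependency links word 4 to a gap after word 8.)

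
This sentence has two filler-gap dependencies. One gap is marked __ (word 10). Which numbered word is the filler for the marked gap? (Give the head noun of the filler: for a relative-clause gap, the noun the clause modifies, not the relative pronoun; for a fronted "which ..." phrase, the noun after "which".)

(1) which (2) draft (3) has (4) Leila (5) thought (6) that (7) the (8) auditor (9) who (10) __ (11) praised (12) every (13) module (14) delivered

The marked gap is inside the relative clause, the subject of "praised".
Its filler is the head noun "auditor" (via "who"), at word 8.
(The other dependency links word 2 to a gap after word 14.)

8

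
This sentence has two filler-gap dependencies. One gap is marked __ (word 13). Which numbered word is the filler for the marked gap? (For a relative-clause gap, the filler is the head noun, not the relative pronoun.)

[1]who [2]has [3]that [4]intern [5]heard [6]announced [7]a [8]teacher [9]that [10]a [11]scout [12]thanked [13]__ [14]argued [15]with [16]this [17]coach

The marked gap is inside the relative clause, the direct object of "thanked".
Its filler is the head noun "teacher" (via "that"), at word 8.
(The other dependency links word 1 to a gap after word 5.)

8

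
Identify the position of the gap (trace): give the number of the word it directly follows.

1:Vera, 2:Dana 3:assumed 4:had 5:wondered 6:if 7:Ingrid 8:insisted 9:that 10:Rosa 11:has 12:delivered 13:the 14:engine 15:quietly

3

The displaced element is "Vera" (word 1).
It is linked across 1 clause boundary (Ø).
It functions as the subject of "wondered", so the gap sits immediately after word 3 ("assumed").
Base order: Dana assumed that Vera had wondered if Ingrid insisted that Rosa has delivered the engine quietly.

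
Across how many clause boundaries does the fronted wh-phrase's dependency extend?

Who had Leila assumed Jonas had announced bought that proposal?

2

"who" is extracted from the subject of "bought".
Boundaries crossed, outermost first: [Ø], [Ø] — 2 in total.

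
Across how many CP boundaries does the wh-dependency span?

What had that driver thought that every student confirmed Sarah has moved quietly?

"what" is extracted from the object of "moved".
Boundaries crossed, outermost first: [that], [Ø] — 2 in total.

2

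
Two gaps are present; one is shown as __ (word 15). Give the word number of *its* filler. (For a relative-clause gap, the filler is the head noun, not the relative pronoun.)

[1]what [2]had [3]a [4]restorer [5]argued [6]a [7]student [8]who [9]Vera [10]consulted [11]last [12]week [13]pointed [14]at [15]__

1

The marked gap is the object of the preposition "at" of "pointed".
Its filler is the fronted wh-phrase "what", at word 1.
(The other dependency links word 7 to a gap after word 10.)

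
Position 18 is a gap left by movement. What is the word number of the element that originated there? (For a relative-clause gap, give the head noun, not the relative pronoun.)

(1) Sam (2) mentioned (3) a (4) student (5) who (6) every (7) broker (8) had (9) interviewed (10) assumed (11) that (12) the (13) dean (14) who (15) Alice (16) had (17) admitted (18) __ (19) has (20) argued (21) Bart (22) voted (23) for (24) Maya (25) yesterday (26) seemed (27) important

The gap at 18 is the subject of "argued", inside a relative clause.
The relative pronoun is "who" (word 14); it is bound by the head noun immediately before it.
Its filler is the head noun "dean", at word 13.

13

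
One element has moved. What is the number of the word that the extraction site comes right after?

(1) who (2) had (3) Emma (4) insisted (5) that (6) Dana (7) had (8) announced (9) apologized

8

The displaced element is "who" (word 1).
It is linked across 2 clause boundaries (that → Ø).
It functions as the subject of "apologized", so the gap sits immediately after word 8 ("announced").
Base order: Emma had insisted that Dana had announced that who apologized.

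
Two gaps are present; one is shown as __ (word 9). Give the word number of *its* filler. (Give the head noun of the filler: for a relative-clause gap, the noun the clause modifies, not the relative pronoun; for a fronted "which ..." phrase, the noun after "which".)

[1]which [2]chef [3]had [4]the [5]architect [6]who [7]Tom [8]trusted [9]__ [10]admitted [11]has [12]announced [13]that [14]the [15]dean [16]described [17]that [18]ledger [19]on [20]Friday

5

The marked gap is inside the relative clause, the direct object of "trusted".
Its filler is the head noun "architect" (via "who"), at word 5.
(The other dependency links word 2 to a gap after word 10.)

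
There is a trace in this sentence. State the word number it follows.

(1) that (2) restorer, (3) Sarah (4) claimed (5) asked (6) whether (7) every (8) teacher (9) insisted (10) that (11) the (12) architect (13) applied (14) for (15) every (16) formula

4

The displaced element is "that restorer" (word 2).
It is linked across 1 clause boundary (Ø).
It functions as the subject of "asked", so the gap sits immediately after word 4 ("claimed").
Base order: Sarah claimed that that restorer asked whether every teacher insisted that the architect applied for every formula.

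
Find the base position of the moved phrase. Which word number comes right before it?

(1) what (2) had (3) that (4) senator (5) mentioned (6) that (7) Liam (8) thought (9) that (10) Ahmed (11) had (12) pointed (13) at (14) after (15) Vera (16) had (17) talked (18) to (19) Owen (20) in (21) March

13

The displaced element is "what" (word 1).
It is linked across 2 clause boundaries (that → that).
It functions as the object of the preposition "at" of "pointed", so the gap sits immediately after word 13 ("at").
Base order: That senator had mentioned that Liam thought that Ahmed had pointed at what after Vera had talked to Owen in March.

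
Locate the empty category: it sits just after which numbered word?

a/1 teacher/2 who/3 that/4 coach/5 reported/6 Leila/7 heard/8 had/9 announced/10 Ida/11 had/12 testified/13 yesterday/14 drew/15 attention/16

8

The displaced element is "a teacher" (word 2).
It is linked across 2 clause boundaries (Ø → Ø).
It functions as the subject of "announced", so the gap sits immediately after word 8 ("heard").
Base order: That coach reported Leila heard a teacher had announced Ida had testified yesterday.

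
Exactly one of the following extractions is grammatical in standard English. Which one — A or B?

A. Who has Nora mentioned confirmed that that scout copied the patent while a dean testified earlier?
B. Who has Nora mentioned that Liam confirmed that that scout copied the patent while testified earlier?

In B, the wh-phrase is extracted from inside an adjunct island (introduced by "while"), which blocks movement.
In A, the extraction path crosses only that-complement boundaries, which are transparent.
So A is grammatical.

A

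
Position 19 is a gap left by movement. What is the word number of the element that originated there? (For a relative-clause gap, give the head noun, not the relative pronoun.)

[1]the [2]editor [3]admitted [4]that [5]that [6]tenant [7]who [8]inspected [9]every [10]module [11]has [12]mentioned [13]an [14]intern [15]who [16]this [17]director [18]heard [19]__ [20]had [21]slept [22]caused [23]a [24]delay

The gap at 19 is the subject of "slept", inside a relative clause.
The relative pronoun is "who" (word 15); it is bound by the head noun immediately before it.
Its filler is the head noun "intern", at word 14.

14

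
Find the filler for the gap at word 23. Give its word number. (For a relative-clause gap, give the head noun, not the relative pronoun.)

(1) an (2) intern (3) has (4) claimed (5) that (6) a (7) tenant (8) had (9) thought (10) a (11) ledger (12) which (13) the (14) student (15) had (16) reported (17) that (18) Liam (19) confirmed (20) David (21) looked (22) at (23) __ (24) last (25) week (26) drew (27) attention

11

The gap at 23 is the prepositional object of "looked", inside a relative clause.
The relative pronoun is "which" (word 12); it is bound by the head noun immediately before it.
Its filler is the head noun "ledger", at word 11.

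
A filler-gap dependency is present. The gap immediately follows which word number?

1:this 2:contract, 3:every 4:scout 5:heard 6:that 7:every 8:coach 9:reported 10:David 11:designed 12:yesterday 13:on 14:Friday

11

The displaced element is "this contract" (word 2).
It is linked across 2 clause boundaries (that → Ø).
It functions as the direct object of "designed", so the gap sits immediately after word 11 ("designed").
Base order: Every scout heard that every coach reported David designed this contract yesterday on Friday.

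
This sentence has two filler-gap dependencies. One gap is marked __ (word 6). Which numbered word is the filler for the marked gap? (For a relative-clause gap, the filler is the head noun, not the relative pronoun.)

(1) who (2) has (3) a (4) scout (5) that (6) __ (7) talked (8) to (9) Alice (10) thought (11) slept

4

The marked gap is inside the relative clause, the subject of "talked".
Its filler is the head noun "scout" (via "that"), at word 4.
(The other dependency links word 1 to a gap after word 10.)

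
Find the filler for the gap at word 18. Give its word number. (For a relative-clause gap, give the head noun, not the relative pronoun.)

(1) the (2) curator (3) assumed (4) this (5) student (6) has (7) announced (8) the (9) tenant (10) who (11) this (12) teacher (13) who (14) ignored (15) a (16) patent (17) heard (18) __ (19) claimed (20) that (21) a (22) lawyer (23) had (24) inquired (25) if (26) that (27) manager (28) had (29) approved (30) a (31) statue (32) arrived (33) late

9

The gap at 18 is the subject of "claimed", inside a relative clause.
The relative pronoun is "who" (word 10); it is bound by the head noun immediately before it.
Its filler is the head noun "tenant", at word 9.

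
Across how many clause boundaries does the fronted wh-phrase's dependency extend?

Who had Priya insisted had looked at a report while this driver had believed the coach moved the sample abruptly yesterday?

"who" is extracted from the subject of "looked".
Boundaries crossed, outermost first: [Ø] — 1 in total.

1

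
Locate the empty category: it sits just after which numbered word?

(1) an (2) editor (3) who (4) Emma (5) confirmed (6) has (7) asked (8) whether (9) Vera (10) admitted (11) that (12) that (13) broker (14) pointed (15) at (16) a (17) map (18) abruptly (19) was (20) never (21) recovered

5

The displaced element is "an editor" (word 2).
It is linked across 1 clause boundary (Ø).
It functions as the subject of "asked", so the gap sits immediately after word 5 ("confirmed").
Base order: Emma confirmed that an editor has asked whether Vera admitted that that broker pointed at a map abruptly.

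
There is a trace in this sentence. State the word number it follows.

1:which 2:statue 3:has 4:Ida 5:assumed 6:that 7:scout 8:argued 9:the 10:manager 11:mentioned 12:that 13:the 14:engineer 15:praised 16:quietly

The displaced element is "which statue" (word 2).
It is linked across 3 clause boundaries (Ø → Ø → that).
It functions as the direct object of "praised", so the gap sits immediately after word 15 ("praised").
Base order: Ida has assumed that scout argued the manager mentioned that the engineer praised which statue quietly.

15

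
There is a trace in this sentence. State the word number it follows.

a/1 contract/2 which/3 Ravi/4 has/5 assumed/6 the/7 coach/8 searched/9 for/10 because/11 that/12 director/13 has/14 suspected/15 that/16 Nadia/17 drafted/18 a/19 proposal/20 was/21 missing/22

The displaced element is "a contract" (word 2).
It is linked across 1 clause boundary (Ø).
It functions as the object of the preposition "for" of "searched", so the gap sits immediately after word 10 ("for").
Base order: Ravi has assumed the coach searched for a contract because that director has suspected that Nadia drafted a proposal.

10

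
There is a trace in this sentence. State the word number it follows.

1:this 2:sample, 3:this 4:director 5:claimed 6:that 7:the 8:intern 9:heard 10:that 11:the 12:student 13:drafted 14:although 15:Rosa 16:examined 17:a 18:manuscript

The displaced element is "this sample" (word 2).
It is linked across 2 clause boundaries (that → that).
It functions as the direct object of "drafted", so the gap sits immediately after word 13 ("drafted").
Base order: This director claimed that the intern heard that the student drafted this sample although Rosa examined a manuscript.

13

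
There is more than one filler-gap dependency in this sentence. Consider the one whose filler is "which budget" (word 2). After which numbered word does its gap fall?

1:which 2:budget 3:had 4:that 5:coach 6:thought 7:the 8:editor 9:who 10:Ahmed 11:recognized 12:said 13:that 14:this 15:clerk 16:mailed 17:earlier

The displaced element is "which budget" (word 2).
It is linked across 2 clause boundaries (Ø → that).
It functions as the direct object of "mailed", so the gap sits immediately after word 16 ("mailed").
Base order: That coach had thought the editor who Ahmed recognized said that this clerk mailed which budget earlier.

16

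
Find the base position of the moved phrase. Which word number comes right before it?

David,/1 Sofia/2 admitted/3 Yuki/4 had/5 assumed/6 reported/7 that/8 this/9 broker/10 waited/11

The displaced element is "David" (word 1).
It is linked across 2 clause boundaries (Ø → Ø).
It functions as the subject of "reported", so the gap sits immediately after word 6 ("assumed").
Base order: Sofia admitted Yuki had assumed that David reported that this broker waited.

6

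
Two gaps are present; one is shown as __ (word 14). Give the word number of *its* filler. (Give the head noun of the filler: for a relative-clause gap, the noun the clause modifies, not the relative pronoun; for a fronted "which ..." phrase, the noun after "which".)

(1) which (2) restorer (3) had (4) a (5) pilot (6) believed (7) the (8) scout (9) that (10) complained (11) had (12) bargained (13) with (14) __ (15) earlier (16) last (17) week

2

The marked gap is the object of the preposition "with" of "bargained".
Its filler is the fronted wh-phrase "which restorer", at word 2.
(The other dependency links word 8 to a gap after word 9.)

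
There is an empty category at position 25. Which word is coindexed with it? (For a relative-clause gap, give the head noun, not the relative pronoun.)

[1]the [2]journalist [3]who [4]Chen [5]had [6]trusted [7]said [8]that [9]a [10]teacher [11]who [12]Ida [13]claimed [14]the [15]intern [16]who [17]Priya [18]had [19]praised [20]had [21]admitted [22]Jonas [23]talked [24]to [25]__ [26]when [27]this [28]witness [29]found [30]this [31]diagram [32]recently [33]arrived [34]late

The gap at 25 is the prepositional object of "talked", inside a relative clause.
The relative pronoun is "who" (word 11); it is bound by the head noun immediately before it.
Its filler is the head noun "teacher", at word 10.

10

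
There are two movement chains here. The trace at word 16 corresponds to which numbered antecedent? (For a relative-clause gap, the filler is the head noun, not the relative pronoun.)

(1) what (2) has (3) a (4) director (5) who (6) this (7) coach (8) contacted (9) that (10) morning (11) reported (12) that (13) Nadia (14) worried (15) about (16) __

1

The marked gap is the object of the preposition "about" of "worried".
Its filler is the fronted wh-phrase "what", at word 1.
(The other dependency links word 4 to a gap after word 8.)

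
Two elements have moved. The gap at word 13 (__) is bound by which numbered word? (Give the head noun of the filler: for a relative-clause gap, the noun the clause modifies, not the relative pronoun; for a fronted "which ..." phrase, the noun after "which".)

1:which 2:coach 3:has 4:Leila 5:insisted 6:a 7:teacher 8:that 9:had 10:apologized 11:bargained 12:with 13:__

The marked gap is the object of the preposition "with" of "bargained".
Its filler is the fronted wh-phrase "which coach", at word 2.
(The other dependency links word 7 to a gap after word 8.)

2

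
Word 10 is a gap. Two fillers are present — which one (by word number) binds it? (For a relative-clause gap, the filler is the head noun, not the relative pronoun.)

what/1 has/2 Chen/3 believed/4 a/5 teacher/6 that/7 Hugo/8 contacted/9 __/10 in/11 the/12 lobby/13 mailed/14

6

The marked gap is inside the relative clause, the direct object of "contacted".
Its filler is the head noun "teacher" (via "that"), at word 6.
(The other dependency links word 1 to a gap after word 14.)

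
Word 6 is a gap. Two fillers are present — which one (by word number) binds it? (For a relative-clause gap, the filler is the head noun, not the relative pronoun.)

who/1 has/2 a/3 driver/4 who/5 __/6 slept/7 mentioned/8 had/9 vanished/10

4

The marked gap is inside the relative clause, the subject of "slept".
Its filler is the head noun "driver" (via "who"), at word 4.
(The other dependency links word 1 to a gap after word 8.)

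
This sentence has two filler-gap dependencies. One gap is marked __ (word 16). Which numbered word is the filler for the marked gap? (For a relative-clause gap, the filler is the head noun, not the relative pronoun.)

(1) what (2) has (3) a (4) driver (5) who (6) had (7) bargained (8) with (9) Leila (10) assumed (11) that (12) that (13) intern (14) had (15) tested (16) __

The marked gap is the direct object of "tested".
Its filler is the fronted wh-phrase "what", at word 1.
(The other dependency links word 4 to a gap after word 5.)

1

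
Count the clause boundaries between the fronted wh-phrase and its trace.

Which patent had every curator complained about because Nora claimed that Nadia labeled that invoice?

0

"which patent" originates inside the matrix clause — no clause boundary is crossed.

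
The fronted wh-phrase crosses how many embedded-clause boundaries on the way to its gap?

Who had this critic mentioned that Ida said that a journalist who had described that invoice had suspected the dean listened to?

"who" is extracted from the PP object of "listened".
Boundaries crossed, outermost first: [that], [that], [Ø] — 3 in total.

3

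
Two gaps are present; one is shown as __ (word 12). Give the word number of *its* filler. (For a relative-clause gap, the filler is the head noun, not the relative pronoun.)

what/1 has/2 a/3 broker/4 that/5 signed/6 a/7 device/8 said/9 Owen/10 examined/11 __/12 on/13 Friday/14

1

The marked gap is the direct object of "examined".
Its filler is the fronted wh-phrase "what", at word 1.
(The other dependency links word 4 to a gap after word 5.)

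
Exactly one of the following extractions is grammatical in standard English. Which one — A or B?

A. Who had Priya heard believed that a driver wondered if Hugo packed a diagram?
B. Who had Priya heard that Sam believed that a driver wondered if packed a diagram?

A

In B, the wh-phrase is extracted from inside a wh-island (introduced by "if"), which blocks movement.
In A, the extraction path crosses only that-complement boundaries, which are transparent.
So A is grammatical.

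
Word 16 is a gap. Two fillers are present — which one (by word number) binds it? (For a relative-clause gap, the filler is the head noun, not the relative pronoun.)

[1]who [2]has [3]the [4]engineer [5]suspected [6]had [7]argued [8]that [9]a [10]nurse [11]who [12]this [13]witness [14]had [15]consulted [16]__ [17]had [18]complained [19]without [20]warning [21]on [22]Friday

The marked gap is inside the relative clause, the direct object of "consulted".
Its filler is the head noun "nurse" (via "who"), at word 10.
(The other dependency links word 1 to a gap after word 5.)

10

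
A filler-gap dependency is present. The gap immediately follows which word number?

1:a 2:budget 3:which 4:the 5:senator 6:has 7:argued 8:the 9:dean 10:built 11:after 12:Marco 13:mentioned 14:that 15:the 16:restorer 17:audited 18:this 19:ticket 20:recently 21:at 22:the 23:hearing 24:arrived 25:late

The displaced element is "a budget" (word 2).
It is linked across 1 clause boundary (Ø).
It functions as the direct object of "built", so the gap sits immediately after word 10 ("built").
Base order: The senator has argued the dean built a budget after Marco mentioned that the restorer audited this ticket recently at the hearing.

10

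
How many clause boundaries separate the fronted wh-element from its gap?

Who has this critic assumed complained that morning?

"who" is extracted from the subject of "complained".
Boundaries crossed, outermost first: [Ø] — 1 in total.

1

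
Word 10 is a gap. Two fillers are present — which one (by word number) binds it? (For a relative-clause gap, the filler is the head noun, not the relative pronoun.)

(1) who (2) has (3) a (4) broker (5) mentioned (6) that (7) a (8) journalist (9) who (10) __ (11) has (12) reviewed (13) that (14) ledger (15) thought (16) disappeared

8

The marked gap is inside the relative clause, the subject of "reviewed".
Its filler is the head noun "journalist" (via "who"), at word 8.
(The other dependency links word 1 to a gap after word 15.)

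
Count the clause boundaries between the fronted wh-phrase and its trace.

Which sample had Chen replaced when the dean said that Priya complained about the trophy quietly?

"which sample" originates inside the matrix clause — no clause boundary is crossed.

0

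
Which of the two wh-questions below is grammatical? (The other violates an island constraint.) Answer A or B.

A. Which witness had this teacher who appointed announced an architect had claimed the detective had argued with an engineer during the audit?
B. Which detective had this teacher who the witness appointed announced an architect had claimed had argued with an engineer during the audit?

In A, the wh-phrase is extracted from inside a complex-NP island (relative clause) (introduced by "who"), which blocks movement.
In B, the extraction path crosses only that-complement boundaries, which are transparent.
So B is grammatical.

B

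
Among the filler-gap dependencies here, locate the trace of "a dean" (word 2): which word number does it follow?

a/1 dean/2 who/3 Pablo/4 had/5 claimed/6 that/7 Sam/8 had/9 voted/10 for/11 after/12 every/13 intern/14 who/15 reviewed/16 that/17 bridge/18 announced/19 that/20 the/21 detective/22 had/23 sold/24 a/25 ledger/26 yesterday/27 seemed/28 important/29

11

The displaced element is "a dean" (word 2).
It is linked across 1 clause boundary (that).
It functions as the object of the preposition "for" of "voted", so the gap sits immediately after word 11 ("for").
Base order: Pablo had claimed that Sam had voted for a dean after every intern who reviewed that bridge announced that the detective had sold a ledger yesterday.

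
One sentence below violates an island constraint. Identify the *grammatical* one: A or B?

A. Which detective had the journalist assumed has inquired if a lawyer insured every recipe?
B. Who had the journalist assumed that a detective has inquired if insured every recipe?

A

In B, the wh-phrase is extracted from inside a wh-island (introduced by "if"), which blocks movement.
In A, the extraction path crosses only that-complement boundaries, which are transparent.
So A is grammatical.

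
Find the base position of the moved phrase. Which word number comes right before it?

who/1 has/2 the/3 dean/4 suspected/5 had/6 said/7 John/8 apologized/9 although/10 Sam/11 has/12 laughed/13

The displaced element is "who" (word 1).
It is linked across 1 clause boundary (Ø).
It functions as the subject of "said", so the gap sits immediately after word 5 ("suspected").
Base order: The dean has suspected that who had said John apologized although Sam has laughed.

5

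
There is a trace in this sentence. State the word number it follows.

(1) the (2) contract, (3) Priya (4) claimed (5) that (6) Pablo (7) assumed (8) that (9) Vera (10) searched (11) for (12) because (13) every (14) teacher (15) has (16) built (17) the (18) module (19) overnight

11

The displaced element is "the contract" (word 2).
It is linked across 2 clause boundaries (that → that).
It functions as the object of the preposition "for" of "searched", so the gap sits immediately after word 11 ("for").
Base order: Priya claimed that Pablo assumed that Vera searched for the contract because every teacher has built the module overnight.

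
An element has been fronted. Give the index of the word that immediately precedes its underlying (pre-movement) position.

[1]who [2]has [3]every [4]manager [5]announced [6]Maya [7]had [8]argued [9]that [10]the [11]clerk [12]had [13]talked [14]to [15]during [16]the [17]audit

The displaced element is "who" (word 1).
It is linked across 2 clause boundaries (Ø → that).
It functions as the object of the preposition "to" of "talked", so the gap sits immediately after word 14 ("to").
Base order: Every manager has announced Maya had argued that the clerk had talked to who during the audit.

14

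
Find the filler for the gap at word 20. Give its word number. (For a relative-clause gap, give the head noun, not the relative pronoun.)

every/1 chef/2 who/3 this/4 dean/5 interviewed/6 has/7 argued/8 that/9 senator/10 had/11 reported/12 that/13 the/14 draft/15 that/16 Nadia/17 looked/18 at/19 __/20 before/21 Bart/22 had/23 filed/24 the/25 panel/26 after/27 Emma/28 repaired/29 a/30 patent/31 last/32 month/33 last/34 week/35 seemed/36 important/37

The gap at 20 is the prepositional object of "looked", inside a relative clause.
The relative pronoun is "that" (word 16); it is bound by the head noun immediately before it.
Its filler is the head noun "draft", at word 15.

15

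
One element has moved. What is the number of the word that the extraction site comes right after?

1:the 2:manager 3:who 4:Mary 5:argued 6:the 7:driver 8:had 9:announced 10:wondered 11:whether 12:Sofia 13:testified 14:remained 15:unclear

The displaced element is "the manager" (word 2).
It is linked across 2 clause boundaries (Ø → Ø).
It functions as the subject of "wondered", so the gap sits immediately after word 9 ("announced").
Base order: Mary argued the driver had announced that the manager wondered whether Sofia testified.

9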